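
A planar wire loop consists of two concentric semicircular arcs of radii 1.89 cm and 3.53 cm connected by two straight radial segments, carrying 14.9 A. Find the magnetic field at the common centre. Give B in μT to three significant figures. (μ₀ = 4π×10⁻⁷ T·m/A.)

The radial connectors point toward the centre, so dl × r̂ = 0 and they contribute nothing.
Each semicircle gives μ₀I/(4R): inner arc 2.48×10⁻⁴ T, outer arc 1.33×10⁻⁴ T.
The two arcs carry current in opposite angular senses, so their fields oppose: B = |2.48×10⁻⁴ − 1.33×10⁻⁴| = 1.15×10⁻⁴ T.

B ≈ 115 μT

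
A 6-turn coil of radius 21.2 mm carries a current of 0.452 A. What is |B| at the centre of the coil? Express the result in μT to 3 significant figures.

For an N-turn flat coil, B = Nμ₀I/(2R) with R = 0.0212 m.
B = 6 × 1.34×10⁻⁵ T = 8.04×10⁻⁵ T.

B ≈ 80.4 μT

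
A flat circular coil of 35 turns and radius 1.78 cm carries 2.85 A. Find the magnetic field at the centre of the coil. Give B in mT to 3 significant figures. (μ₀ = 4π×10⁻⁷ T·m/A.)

For an N-turn flat coil, B = Nμ₀I/(2R) with R = 0.0178 m.
B = 35 × 1.01×10⁻⁴ T = 3.52×10⁻³ T.

B ≈ 3.52 mT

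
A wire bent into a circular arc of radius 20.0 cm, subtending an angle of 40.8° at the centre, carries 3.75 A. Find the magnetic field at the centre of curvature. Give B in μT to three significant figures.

B ≈ 1.34 μT

The Biot–Savart field of a circular arc at its centre is B = μ₀Iφ/(4πR), with φ = 0.7121 rad.
B = (4π×10⁻⁷ × 3.75 × 0.7121) / (4π × 0.2) = 1.34×10⁻⁶ T.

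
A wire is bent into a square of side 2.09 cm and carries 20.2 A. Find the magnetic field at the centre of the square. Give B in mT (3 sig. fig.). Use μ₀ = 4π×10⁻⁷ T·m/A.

B ≈ 1.09 mT

Each side is a finite straight segment at perpendicular distance d = a/(2 tan(π/4)) = 0.01045 m from the centre, with end-angles ±π/4.
One side contributes B₁ = (μ₀I/4πd)·2 sin(π/4) = 2.73×10⁻⁴ T.
All 4 sides add in the same direction: B = 4 × 2.73×10⁻⁴ = 1.09×10⁻³ T.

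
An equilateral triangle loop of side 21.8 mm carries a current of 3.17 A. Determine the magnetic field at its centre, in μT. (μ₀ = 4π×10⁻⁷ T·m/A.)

B ≈ 262 μT

Each side is a finite straight segment at perpendicular distance d = a/(2 tan(π/3)) = 0.006293 m from the centre, with end-angles ±π/3.
One side contributes B₁ = (μ₀I/4πd)·2 sin(π/3) = 8.72×10⁻⁵ T.
All 3 sides add in the same direction: B = 3 × 8.72×10⁻⁵ = 2.62×10⁻⁴ T.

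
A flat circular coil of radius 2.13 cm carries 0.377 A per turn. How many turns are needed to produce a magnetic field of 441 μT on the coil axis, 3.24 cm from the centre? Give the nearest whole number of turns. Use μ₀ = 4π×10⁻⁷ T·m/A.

N = 239

For an N-turn coil, B = Nμ₀IR²/[2(R²+z²)^(3/2)]. A single turn gives B₁ = 1.84×10⁻⁶ T with R = 0.0213 m, z = 0.0324 m.
N = B/B₁ = 4.41×10⁻⁴ / 1.84×10⁻⁶ = 239.22.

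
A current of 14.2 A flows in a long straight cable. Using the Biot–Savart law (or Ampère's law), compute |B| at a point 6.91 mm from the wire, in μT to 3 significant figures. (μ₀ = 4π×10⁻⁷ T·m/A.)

For an infinitely long straight wire, B = μ₀I/(2πd).
B = (4π×10⁻⁷ × 14.2) / (2π × 0.00691) = 4.11×10⁻⁴ T.

B ≈ 411 μT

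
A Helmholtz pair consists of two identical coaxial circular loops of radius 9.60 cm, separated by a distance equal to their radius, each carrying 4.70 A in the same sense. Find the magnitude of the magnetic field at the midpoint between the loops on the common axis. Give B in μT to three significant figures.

B ≈ 44.0 μT

Each loop contributes B = μ₀IR²/[2(R²+z²)^(3/2)] on the axis, with z measured from that loop.
Loop 1 (z = 0.048 m): B₁ = 2.20×10⁻⁵ T. Loop 2 (z = 0.048 m): B₂ = 2.20×10⁻⁵ T.
The fields add: B = B₁ + B₂ = 4.40×10⁻⁵ T.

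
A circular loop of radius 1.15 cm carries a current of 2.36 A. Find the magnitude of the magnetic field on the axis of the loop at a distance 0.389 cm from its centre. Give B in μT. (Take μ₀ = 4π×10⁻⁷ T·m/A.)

B ≈ 110 μT

On the axis of a circular loop, B = μ₀IR² / [2(R²+z²)^(3/2)].
R² + z² = (0.0115)² + (0.00389)² = 0.0001474 m², and (R²+z²)^(3/2) = 1.79×10⁻⁶ m³.
B = (4π×10⁻⁷ × 2.36 × 0.0001322) / (2 × 1.79×10⁻⁶) = 1.10×10⁻⁴ T.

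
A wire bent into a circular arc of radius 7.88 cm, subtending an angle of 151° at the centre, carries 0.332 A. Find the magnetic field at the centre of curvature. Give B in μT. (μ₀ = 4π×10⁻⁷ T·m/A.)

B ≈ 1.11 μT

The Biot–Savart field of a circular arc at its centre is B = μ₀Iφ/(4πR), with φ = 2.635 rad.
B = (4π×10⁻⁷ × 0.332 × 2.635) / (4π × 0.0788) = 1.11×10⁻⁶ T.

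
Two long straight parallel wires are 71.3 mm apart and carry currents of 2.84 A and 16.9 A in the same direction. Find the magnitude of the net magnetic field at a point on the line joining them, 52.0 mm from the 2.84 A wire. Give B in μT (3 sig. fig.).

B ≈ 164 μT

Each long wire gives B = μ₀I/(2πd). Distances are d₁ = 0.052 m and d₂ = 0.0193 m.
B₁ = 1.09×10⁻⁵ T, B₂ = 1.75×10⁻⁴ T.
Between parallel currents the two contributions point in opposite directions, so they subtract. B = |B₁ − B₂| = |1.09×10⁻⁵ − 1.75×10⁻⁴| = 1.64×10⁻⁴ T.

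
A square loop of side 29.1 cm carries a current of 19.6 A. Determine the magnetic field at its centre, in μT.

B ≈ 76.2 μT

Each side is a finite straight segment at perpendicular distance d = a/(2 tan(π/4)) = 0.1455 m from the centre, with end-angles ±π/4.
One side contributes B₁ = (μ₀I/4πd)·2 sin(π/4) = 1.91×10⁻⁵ T.
All 4 sides add in the same direction: B = 4 × 1.91×10⁻⁵ = 7.62×10⁻⁵ T.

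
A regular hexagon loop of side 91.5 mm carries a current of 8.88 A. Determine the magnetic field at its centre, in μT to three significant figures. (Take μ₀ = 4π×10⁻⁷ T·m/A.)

B ≈ 67.2 μT

Each side is a finite straight segment at perpendicular distance d = a/(2 tan(π/6)) = 0.07924 m from the centre, with end-angles ±π/6.
One side contributes B₁ = (μ₀I/4πd)·2 sin(π/6) = 1.12×10⁻⁵ T.
All 6 sides add in the same direction: B = 6 × 1.12×10⁻⁵ = 6.72×10⁻⁵ T.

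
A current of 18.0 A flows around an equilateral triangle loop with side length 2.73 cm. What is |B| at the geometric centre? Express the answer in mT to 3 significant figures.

Each side is a finite straight segment at perpendicular distance d = a/(2 tan(π/3)) = 0.007881 m from the centre, with end-angles ±π/3.
One side contributes B₁ = (μ₀I/4πd)·2 sin(π/3) = 3.96×10⁻⁴ T.
All 3 sides add in the same direction: B = 3 × 3.96×10⁻⁴ = 1.19×10⁻³ T.

B ≈ 1.19 mT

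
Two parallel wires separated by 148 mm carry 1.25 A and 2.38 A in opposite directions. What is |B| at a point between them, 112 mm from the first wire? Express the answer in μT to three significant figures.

B ≈ 15.5 μT

Each long wire gives B = μ₀I/(2πd). Distances are d₁ = 0.112 m and d₂ = 0.036 m.
B₁ = 2.23×10⁻⁶ T, B₂ = 1.32×10⁻⁵ T.
Between antiparallel currents both contributions point the same way, so they add. B = B₁ + B₂ = 2.23×10⁻⁶ + 1.32×10⁻⁵ = 1.55×10⁻⁵ T.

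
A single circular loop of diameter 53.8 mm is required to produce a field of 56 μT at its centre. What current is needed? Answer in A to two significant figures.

I ≈ 2.4 A

At the centre of a circular loop B = μ₀I/(2R), so I = 2RB/μ₀.
With R = 0.0269 m, I = 2 × 0.0269 × 5.60×10⁻⁵ / (4π×10⁻⁷) = 2.40 A.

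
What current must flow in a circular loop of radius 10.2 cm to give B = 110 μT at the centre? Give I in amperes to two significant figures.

At the centre of a circular loop B = μ₀I/(2R), so I = 2RB/μ₀.
With R = 0.102 m, I = 2 × 0.102 × 1.10×10⁻⁴ / (4π×10⁻⁷) = 17.9 A.

I ≈ 18 A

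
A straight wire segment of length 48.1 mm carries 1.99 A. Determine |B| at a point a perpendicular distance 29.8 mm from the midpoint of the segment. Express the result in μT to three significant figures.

B ≈ 8.39 μT

For a finite straight segment, B = (μ₀I/4πd)(sinθ₁ + sinθ₂), where θ₁, θ₂ are the angles from the perpendicular to each end.
The perpendicular from the point meets the wire at its midpoint, so each end is L/2 = 0.02405 m away along the wire.
sinθ₁ = 0.02405/√(0.02405²+0.0298²) = 0.6280; sinθ₂ = 0.02405/√(0.02405²+0.0298²) = 0.6280.
B = (4π×10⁻⁷ × 1.99) / (4π × 0.0298) × (0.6280 + 0.6280) = 8.39×10⁻⁶ T.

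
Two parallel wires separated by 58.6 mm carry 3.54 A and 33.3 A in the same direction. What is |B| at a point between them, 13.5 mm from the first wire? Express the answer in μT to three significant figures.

B ≈ 95.2 μT

Each long wire gives B = μ₀I/(2πd). Distances are d₁ = 0.0135 m and d₂ = 0.0451 m.
B₁ = 5.24×10⁻⁵ T, B₂ = 1.48×10⁻⁴ T.
Between parallel currents the two contributions point in opposite directions, so they subtract. B = |B₁ − B₂| = |5.24×10⁻⁵ − 1.48×10⁻⁴| = 9.52×10⁻⁵ T.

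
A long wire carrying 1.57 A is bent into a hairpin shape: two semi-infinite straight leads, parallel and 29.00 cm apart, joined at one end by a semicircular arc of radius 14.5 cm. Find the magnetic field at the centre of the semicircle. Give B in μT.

B ≈ 5.57 μT

The semicircular arc contributes B_arc = μ₀I·π/(4πR) = μ₀I/(4R) = 3.40×10⁻⁶ T.
Each semi-infinite lead is at perpendicular distance R = 0.145 m from the centre, with the perpendicular foot at its near end, so it contributes μ₀I/(4πR); both point the same way, together 2.17×10⁻⁶ T.
Arc and leads all point the same direction: B = 3.40×10⁻⁶ + 2.17×10⁻⁶ = 5.57×10⁻⁶ T.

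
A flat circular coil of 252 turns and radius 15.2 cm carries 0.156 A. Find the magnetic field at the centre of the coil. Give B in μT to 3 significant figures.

B ≈ 163 μT

For an N-turn flat coil, B = Nμ₀I/(2R) with R = 0.152 m.
B = 252 × 6.45×10⁻⁷ T = 1.63×10⁻⁴ T.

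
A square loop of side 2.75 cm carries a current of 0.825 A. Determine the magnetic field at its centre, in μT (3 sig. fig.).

Each side is a finite straight segment at perpendicular distance d = a/(2 tan(π/4)) = 0.01375 m from the centre, with end-angles ±π/4.
One side contributes B₁ = (μ₀I/4πd)·2 sin(π/4) = 8.49×10⁻⁶ T.
All 4 sides add in the same direction: B = 4 × 8.49×10⁻⁶ = 3.39×10⁻⁵ T.

B ≈ 33.9 μT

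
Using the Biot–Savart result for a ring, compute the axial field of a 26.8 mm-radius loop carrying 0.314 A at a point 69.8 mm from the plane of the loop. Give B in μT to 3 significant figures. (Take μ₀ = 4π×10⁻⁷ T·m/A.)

B ≈ 0.339 μT

On the axis of a circular loop, B = μ₀IR² / [2(R²+z²)^(3/2)].
R² + z² = (0.0268)² + (0.0698)² = 0.00559 m², and (R²+z²)^(3/2) = 4.18×10⁻⁴ m³.
B = (4π×10⁻⁷ × 0.314 × 0.0007182) / (2 × 4.18×10⁻⁴) = 3.39×10⁻⁷ T.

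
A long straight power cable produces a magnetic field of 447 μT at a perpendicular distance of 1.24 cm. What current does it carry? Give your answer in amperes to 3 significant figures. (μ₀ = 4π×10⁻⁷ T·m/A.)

For a long straight wire B = μ₀I/(2πd), so I = 2πdB/μ₀.
I = 2π × 0.0124 × 4.47×10⁻⁴ / (4π×10⁻⁷) = 27.7 A.

I ≈ 27.7 A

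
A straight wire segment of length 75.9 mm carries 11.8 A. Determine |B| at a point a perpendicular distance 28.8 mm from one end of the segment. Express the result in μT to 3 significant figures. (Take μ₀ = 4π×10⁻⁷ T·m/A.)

For a finite straight segment, B = (μ₀I/4πd)(sinθ₁ + sinθ₂), where θ₁, θ₂ are the angles from the perpendicular to each end.
The perpendicular foot is at one end, so the two end-offsets along the wire are 0 and L = 0.0759 m.
sinθ₁ = 0/√(0²+0.0288²) = 0.0000; sinθ₂ = 0.0759/√(0.0759²+0.0288²) = 0.9350.
B = (4π×10⁻⁷ × 11.8) / (4π × 0.0288) × (0.0000 + 0.9350) = 3.83×10⁻⁵ T.

B ≈ 38.3 μT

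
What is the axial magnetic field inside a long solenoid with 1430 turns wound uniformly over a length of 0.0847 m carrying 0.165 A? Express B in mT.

B ≈ 3.50 mT

Inside a long solenoid, B = μ₀nI with n = 1.688×10⁴ turns/m.
B = 4π×10⁻⁷ × 1.688×10⁴ × 0.165 = 3.50×10⁻³ T.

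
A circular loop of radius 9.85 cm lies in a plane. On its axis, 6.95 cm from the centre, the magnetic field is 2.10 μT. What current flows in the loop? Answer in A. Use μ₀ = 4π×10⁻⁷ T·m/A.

I ≈ 0.604 A

On the axis of a loop, B = μ₀IR²/[2(R²+z²)^(3/2)], so I = 2B(R²+z²)^(3/2)/(μ₀R²).
R² + z² = 0.009702 + 0.00483 = 0.01453 m²; raised to 3/2 gives 1.75×10⁻³ m³.
I = 2 × 2.10×10⁻⁶ × 1.75×10⁻³ / (1.26×10⁻⁶ × 0.009702) = 0.604 A.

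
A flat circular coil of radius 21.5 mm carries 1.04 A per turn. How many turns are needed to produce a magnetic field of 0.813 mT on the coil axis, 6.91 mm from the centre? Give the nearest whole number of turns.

For an N-turn coil, B = Nμ₀IR²/[2(R²+z²)^(3/2)]. A single turn gives B₁ = 2.62×10⁻⁵ T with R = 0.0215 m, z = 0.00691 m.
N = B/B₁ = 8.13×10⁻⁴ / 2.62×10⁻⁵ = 31.00.

N = 31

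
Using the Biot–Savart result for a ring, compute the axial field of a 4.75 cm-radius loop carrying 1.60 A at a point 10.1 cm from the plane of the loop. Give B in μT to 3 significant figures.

On the axis of a circular loop, B = μ₀IR² / [2(R²+z²)^(3/2)].
R² + z² = (0.0475)² + (0.101)² = 0.01246 m², and (R²+z²)^(3/2) = 1.39×10⁻³ m³.
B = (4π×10⁻⁷ × 1.60 × 0.002256) / (2 × 1.39×10⁻³) = 1.63×10⁻⁶ T.

B ≈ 1.63 μT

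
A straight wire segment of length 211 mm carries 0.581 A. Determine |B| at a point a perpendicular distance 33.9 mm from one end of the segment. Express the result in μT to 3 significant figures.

For a finite straight segment, B = (μ₀I/4πd)(sinθ₁ + sinθ₂), where θ₁, θ₂ are the angles from the perpendicular to each end.
The perpendicular foot is at one end, so the two end-offsets along the wire are 0 and L = 0.211 m.
sinθ₁ = 0/√(0²+0.0339²) = 0.0000; sinθ₂ = 0.211/√(0.211²+0.0339²) = 0.9873.
B = (4π×10⁻⁷ × 0.581) / (4π × 0.0339) × (0.0000 + 0.9873) = 1.69×10⁻⁶ T.

B ≈ 1.69 μT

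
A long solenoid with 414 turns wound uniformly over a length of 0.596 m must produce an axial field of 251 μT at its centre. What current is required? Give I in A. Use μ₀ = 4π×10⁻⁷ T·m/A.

Inside a long solenoid B = μ₀nI with n = 694.6 m⁻¹, so I = B/(μ₀n).
I = 2.51×10⁻⁴ / (4π×10⁻⁷ × 694.6) = 0.288 A.

I ≈ 0.288 A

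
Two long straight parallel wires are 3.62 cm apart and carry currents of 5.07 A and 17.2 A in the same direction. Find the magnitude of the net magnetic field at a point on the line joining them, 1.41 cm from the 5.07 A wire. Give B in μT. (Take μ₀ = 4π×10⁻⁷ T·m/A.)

B ≈ 83.7 μT

Each long wire gives B = μ₀I/(2πd). Distances are d₁ = 0.0141 m and d₂ = 0.0221 m.
B₁ = 7.19×10⁻⁵ T, B₂ = 1.56×10⁻⁴ T.
Between parallel currents the two contributions point in opposite directions, so they subtract. B = |B₁ − B₂| = |7.19×10⁻⁵ − 1.56×10⁻⁴| = 8.37×10⁻⁵ T.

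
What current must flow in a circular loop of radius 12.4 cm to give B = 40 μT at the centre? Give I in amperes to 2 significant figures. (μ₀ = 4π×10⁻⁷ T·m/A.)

I ≈ 7.9 A

At the centre of a circular loop B = μ₀I/(2R), so I = 2RB/μ₀.
With R = 0.124 m, I = 2 × 0.124 × 4.00×10⁻⁵ / (4π×10⁻⁷) = 7.89 A.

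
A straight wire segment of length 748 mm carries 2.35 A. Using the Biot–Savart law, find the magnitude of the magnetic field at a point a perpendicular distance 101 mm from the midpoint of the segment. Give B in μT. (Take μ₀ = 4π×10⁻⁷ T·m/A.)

For a finite straight segment, B = (μ₀I/4πd)(sinθ₁ + sinθ₂), where θ₁, θ₂ are the angles from the perpendicular to each end.
The perpendicular from the point meets the wire at its midpoint, so each end is L/2 = 0.374 m away along the wire.
sinθ₁ = 0.374/√(0.374²+0.101²) = 0.9654; sinθ₂ = 0.374/√(0.374²+0.101²) = 0.9654.
B = (4π×10⁻⁷ × 2.35) / (4π × 0.101) × (0.9654 + 0.9654) = 4.49×10⁻⁶ T.

B ≈ 4.49 μT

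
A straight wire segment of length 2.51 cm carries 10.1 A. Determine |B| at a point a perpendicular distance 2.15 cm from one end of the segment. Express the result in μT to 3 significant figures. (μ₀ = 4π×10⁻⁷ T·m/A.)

B ≈ 35.7 μT

For a finite straight segment, B = (μ₀I/4πd)(sinθ₁ + sinθ₂), where θ₁, θ₂ are the angles from the perpendicular to each end.
The perpendicular foot is at one end, so the two end-offsets along the wire are 0 and L = 0.0251 m.
sinθ₁ = 0/√(0²+0.0215²) = 0.0000; sinθ₂ = 0.0251/√(0.0251²+0.0215²) = 0.7595.
B = (4π×10⁻⁷ × 10.1) / (4π × 0.0215) × (0.0000 + 0.7595) = 3.57×10⁻⁵ T.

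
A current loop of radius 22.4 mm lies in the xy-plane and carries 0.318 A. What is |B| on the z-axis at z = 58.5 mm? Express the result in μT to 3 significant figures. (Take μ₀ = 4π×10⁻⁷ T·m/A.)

B ≈ 0.408 μT

On the axis of a circular loop, B = μ₀IR² / [2(R²+z²)^(3/2)].
R² + z² = (0.0224)² + (0.0585)² = 0.003924 m², and (R²+z²)^(3/2) = 2.46×10⁻⁴ m³.
B = (4π×10⁻⁷ × 0.318 × 0.0005018) / (2 × 2.46×10⁻⁴) = 4.08×10⁻⁷ T.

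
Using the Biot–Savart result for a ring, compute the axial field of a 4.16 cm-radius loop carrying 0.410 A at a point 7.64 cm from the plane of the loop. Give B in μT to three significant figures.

B ≈ 0.677 μT

On the axis of a circular loop, B = μ₀IR² / [2(R²+z²)^(3/2)].
R² + z² = (0.0416)² + (0.0764)² = 0.007568 m², and (R²+z²)^(3/2) = 6.58×10⁻⁴ m³.
B = (4π×10⁻⁷ × 0.410 × 0.001731) / (2 × 6.58×10⁻⁴) = 6.77×10⁻⁷ T.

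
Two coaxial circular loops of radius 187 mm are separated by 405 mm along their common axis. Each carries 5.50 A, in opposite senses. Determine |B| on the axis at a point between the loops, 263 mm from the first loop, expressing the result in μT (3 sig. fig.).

B ≈ 5.74 μT

Each loop contributes B = μ₀IR²/[2(R²+z²)^(3/2)] on the axis, with z measured from that loop.
Loop 1 (z = 0.263 m): B₁ = 3.60×10⁻⁶ T. Loop 2 (z = 0.142 m): B₂ = 9.33×10⁻⁶ T.
The fields oppose: B = |B₁ − B₂| = 5.74×10⁻⁶ T.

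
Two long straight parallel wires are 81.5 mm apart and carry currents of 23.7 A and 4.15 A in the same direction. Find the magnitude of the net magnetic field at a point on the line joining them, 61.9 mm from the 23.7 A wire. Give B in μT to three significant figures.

Each long wire gives B = μ₀I/(2πd). Distances are d₁ = 0.0619 m and d₂ = 0.0196 m.
B₁ = 7.66×10⁻⁵ T, B₂ = 4.23×10⁻⁵ T.
Between parallel currents the two contributions point in opposite directions, so they subtract. B = |B₁ − B₂| = |7.66×10⁻⁵ − 4.23×10⁻⁵| = 3.42×10⁻⁵ T.

B ≈ 34.2 μT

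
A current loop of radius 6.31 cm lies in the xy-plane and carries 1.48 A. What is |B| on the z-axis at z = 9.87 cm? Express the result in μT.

B ≈ 2.30 μT

On the axis of a circular loop, B = μ₀IR² / [2(R²+z²)^(3/2)].
R² + z² = (0.0631)² + (0.0987)² = 0.01372 m², and (R²+z²)^(3/2) = 1.61×10⁻³ m³.
B = (4π×10⁻⁷ × 1.48 × 0.003982) / (2 × 1.61×10⁻³) = 2.30×10⁻⁶ T.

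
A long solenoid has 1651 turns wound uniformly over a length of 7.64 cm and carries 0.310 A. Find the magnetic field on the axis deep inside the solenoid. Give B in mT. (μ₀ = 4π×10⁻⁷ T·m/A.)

Inside a long solenoid, B = μ₀nI with n = 2.161×10⁴ turns/m.
B = 4π×10⁻⁷ × 2.161×10⁴ × 0.310 = 8.42×10⁻³ T.

B ≈ 8.42 mT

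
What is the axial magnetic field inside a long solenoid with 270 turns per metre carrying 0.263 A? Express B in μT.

B ≈ 89.2 μT

Inside a long solenoid, B = μ₀nI with n = 270 turns/m.
B = 4π×10⁻⁷ × 270 × 0.263 = 8.92×10⁻⁵ T.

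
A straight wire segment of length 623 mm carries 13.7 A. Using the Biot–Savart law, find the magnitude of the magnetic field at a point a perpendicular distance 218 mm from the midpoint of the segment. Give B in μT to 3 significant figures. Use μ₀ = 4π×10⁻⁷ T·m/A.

For a finite straight segment, B = (μ₀I/4πd)(sinθ₁ + sinθ₂), where θ₁, θ₂ are the angles from the perpendicular to each end.
The perpendicular from the point meets the wire at its midpoint, so each end is L/2 = 0.3115 m away along the wire.
sinθ₁ = 0.3115/√(0.3115²+0.218²) = 0.8193; sinθ₂ = 0.3115/√(0.3115²+0.218²) = 0.8193.
B = (4π×10⁻⁷ × 13.7) / (4π × 0.218) × (0.8193 + 0.8193) = 1.03×10⁻⁵ T.

B ≈ 10.3 μT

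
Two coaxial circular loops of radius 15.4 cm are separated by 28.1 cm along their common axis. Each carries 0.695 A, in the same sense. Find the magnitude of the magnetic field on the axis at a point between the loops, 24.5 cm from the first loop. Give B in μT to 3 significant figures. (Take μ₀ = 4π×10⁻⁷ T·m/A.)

Each loop contributes B = μ₀IR²/[2(R²+z²)^(3/2)] on the axis, with z measured from that loop.
Loop 1 (z = 0.245 m): B₁ = 4.27×10⁻⁷ T. Loop 2 (z = 0.036 m): B₂ = 2.62×10⁻⁶ T.
The fields add: B = B₁ + B₂ = 3.05×10⁻⁶ T.

B ≈ 3.05 μT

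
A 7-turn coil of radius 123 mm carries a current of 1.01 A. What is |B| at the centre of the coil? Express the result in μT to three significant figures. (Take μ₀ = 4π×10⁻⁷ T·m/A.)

For an N-turn flat coil, B = Nμ₀I/(2R) with R = 0.123 m.
B = 7 × 5.16×10⁻⁶ T = 3.61×10⁻⁵ T.

B ≈ 36.1 μT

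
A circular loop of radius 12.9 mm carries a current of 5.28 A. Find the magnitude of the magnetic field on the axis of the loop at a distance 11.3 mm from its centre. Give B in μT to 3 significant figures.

B ≈ 109 μT

On the axis of a circular loop, B = μ₀IR² / [2(R²+z²)^(3/2)].
R² + z² = (0.0129)² + (0.0113)² = 0.0002941 m², and (R²+z²)^(3/2) = 5.04×10⁻⁶ m³.
B = (4π×10⁻⁷ × 5.28 × 0.0001664) / (2 × 5.04×10⁻⁶) = 1.09×10⁻⁴ T.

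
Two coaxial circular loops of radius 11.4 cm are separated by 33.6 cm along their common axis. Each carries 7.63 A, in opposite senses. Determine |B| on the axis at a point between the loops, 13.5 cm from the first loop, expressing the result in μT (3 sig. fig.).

B ≈ 6.24 μT

Each loop contributes B = μ₀IR²/[2(R²+z²)^(3/2)] on the axis, with z measured from that loop.
Loop 1 (z = 0.135 m): B₁ = 1.13×10⁻⁵ T. Loop 2 (z = 0.201 m): B₂ = 5.05×10⁻⁶ T.
The fields oppose: B = |B₁ − B₂| = 6.24×10⁻⁶ T.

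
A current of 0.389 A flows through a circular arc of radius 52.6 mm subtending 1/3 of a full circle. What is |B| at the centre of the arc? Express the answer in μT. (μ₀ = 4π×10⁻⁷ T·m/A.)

The Biot–Savart field of a circular arc at its centre is B = μ₀Iφ/(4πR), with φ = 2.094 rad.
B = (4π×10⁻⁷ × 0.389 × 2.094) / (4π × 0.0526) = 1.55×10⁻⁶ T.

B ≈ 1.55 μT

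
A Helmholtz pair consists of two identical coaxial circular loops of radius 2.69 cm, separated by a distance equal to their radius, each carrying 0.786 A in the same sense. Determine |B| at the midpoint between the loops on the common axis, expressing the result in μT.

B ≈ 26.3 μT

Each loop contributes B = μ₀IR²/[2(R²+z²)^(3/2)] on the axis, with z measured from that loop.
Loop 1 (z = 0.01345 m): B₁ = 1.31×10⁻⁵ T. Loop 2 (z = 0.01345 m): B₂ = 1.31×10⁻⁵ T.
The fields add: B = B₁ + B₂ = 2.63×10⁻⁵ T.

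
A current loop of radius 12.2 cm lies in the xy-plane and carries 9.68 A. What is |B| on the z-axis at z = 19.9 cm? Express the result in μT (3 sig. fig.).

B ≈ 7.12 μT

On the axis of a circular loop, B = μ₀IR² / [2(R²+z²)^(3/2)].
R² + z² = (0.122)² + (0.199)² = 0.05448 m², and (R²+z²)^(3/2) = 1.27×10⁻² m³.
B = (4π×10⁻⁷ × 9.68 × 0.01488) / (2 × 1.27×10⁻²) = 7.12×10⁻⁶ T.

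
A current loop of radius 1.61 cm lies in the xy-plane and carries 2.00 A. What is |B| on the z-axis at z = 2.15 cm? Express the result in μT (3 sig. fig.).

B ≈ 16.8 μT

On the axis of a circular loop, B = μ₀IR² / [2(R²+z²)^(3/2)].
R² + z² = (0.0161)² + (0.0215)² = 0.0007215 m², and (R²+z²)^(3/2) = 1.94×10⁻⁵ m³.
B = (4π×10⁻⁷ × 2.00 × 0.0002592) / (2 × 1.94×10⁻⁵) = 1.68×10⁻⁵ T.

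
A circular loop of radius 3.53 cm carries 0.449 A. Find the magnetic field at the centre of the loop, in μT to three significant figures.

At the centre of a circular loop the Biot–Savart law gives B = μ₀I/(2R).
B = (4π×10⁻⁷ × 0.449) / (2 × 0.0353) = 7.99×10⁻⁶ T.

B ≈ 7.99 μT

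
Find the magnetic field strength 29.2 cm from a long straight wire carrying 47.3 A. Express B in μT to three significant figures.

B ≈ 32.4 μT

For an infinitely long straight wire, B = μ₀I/(2πd).
B = (4π×10⁻⁷ × 47.3) / (2π × 0.292) = 3.24×10⁻⁵ T.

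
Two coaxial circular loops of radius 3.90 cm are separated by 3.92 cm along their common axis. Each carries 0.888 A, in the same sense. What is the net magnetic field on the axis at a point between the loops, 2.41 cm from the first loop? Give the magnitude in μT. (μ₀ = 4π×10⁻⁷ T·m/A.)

Each loop contributes B = μ₀IR²/[2(R²+z²)^(3/2)] on the axis, with z measured from that loop.
Loop 1 (z = 0.0241 m): B₁ = 8.81×10⁻⁶ T. Loop 2 (z = 0.0151 m): B₂ = 1.16×10⁻⁵ T.
The fields add: B = B₁ + B₂ = 2.04×10⁻⁵ T.

B ≈ 20.4 μT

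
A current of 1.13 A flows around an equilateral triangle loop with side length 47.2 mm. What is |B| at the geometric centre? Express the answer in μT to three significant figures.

Each side is a finite straight segment at perpendicular distance d = a/(2 tan(π/3)) = 0.01363 m from the centre, with end-angles ±π/3.
One side contributes B₁ = (μ₀I/4πd)·2 sin(π/3) = 1.44×10⁻⁵ T.
All 3 sides add in the same direction: B = 3 × 1.44×10⁻⁵ = 4.31×10⁻⁵ T.

B ≈ 43.1 μT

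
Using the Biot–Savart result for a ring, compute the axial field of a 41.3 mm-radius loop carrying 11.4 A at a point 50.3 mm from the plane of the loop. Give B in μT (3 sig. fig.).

B ≈ 44.3 μT

On the axis of a circular loop, B = μ₀IR² / [2(R²+z²)^(3/2)].
R² + z² = (0.0413)² + (0.0503)² = 0.004236 m², and (R²+z²)^(3/2) = 2.76×10⁻⁴ m³.
B = (4π×10⁻⁷ × 11.4 × 0.001706) / (2 × 2.76×10⁻⁴) = 4.43×10⁻⁵ T.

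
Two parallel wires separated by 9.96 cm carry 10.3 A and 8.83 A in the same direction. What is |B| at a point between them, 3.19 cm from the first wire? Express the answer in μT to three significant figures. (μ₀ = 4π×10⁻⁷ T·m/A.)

Each long wire gives B = μ₀I/(2πd). Distances are d₁ = 0.0319 m and d₂ = 0.0677 m.
B₁ = 6.46×10⁻⁵ T, B₂ = 2.61×10⁻⁵ T.
Between parallel currents the two contributions point in opposite directions, so they subtract. B = |B₁ − B₂| = |6.46×10⁻⁵ − 2.61×10⁻⁵| = 3.85×10⁻⁵ T.

B ≈ 38.5 μT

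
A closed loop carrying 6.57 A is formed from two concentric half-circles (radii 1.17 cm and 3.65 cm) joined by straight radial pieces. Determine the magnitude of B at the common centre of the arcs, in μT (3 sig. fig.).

The radial connectors point toward the centre, so dl × r̂ = 0 and they contribute nothing.
Each semicircle gives μ₀I/(4R): inner arc 1.76×10⁻⁴ T, outer arc 5.65×10⁻⁵ T.
The two arcs carry current in opposite angular senses, so their fields oppose: B = |1.76×10⁻⁴ − 5.65×10⁻⁵| = 1.20×10⁻⁴ T.

B ≈ 120 μT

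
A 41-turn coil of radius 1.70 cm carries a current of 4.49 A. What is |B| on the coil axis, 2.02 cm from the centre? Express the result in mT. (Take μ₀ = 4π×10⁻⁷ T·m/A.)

For an N-turn flat coil, B = Nμ₀IR²/[2(R²+z²)^(3/2)] with R = 0.017 m, z = 0.0202 m.
B = 41 × 4.43×10⁻⁵ T = 1.82×10⁻³ T.

B ≈ 1.82 mT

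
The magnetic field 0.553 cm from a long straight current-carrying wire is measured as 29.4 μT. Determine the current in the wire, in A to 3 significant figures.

For a long straight wire B = μ₀I/(2πd), so I = 2πdB/μ₀.
I = 2π × 0.00553 × 2.94×10⁻⁵ / (4π×10⁻⁷) = 0.813 A.

I ≈ 0.813 A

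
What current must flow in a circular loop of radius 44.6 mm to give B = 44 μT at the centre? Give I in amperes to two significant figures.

At the centre of a circular loop B = μ₀I/(2R), so I = 2RB/μ₀.
With R = 0.0446 m, I = 2 × 0.0446 × 4.40×10⁻⁵ / (4π×10⁻⁷) = 3.12 A.

I ≈ 3.1 A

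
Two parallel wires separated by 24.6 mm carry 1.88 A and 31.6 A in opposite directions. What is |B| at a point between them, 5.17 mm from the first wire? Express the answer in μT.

B ≈ 398 μT

Each long wire gives B = μ₀I/(2πd). Distances are d₁ = 0.00517 m and d₂ = 0.01943 m.
B₁ = 7.27×10⁻⁵ T, B₂ = 3.25×10⁻⁴ T.
Between antiparallel currents both contributions point the same way, so they add. B = B₁ + B₂ = 7.27×10⁻⁵ + 3.25×10⁻⁴ = 3.98×10⁻⁴ T.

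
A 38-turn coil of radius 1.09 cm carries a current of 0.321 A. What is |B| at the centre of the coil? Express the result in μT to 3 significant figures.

For an N-turn flat coil, B = Nμ₀I/(2R) with R = 0.0109 m.
B = 38 × 1.85×10⁻⁵ T = 7.03×10⁻⁴ T.

B ≈ 703 μT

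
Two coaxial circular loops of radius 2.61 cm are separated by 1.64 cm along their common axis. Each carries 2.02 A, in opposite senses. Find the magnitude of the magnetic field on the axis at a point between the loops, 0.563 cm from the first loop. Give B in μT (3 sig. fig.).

Each loop contributes B = μ₀IR²/[2(R²+z²)^(3/2)] on the axis, with z measured from that loop.
Loop 1 (z = 0.00563 m): B₁ = 4.54×10⁻⁵ T. Loop 2 (z = 0.01077 m): B₂ = 3.84×10⁻⁵ T.
The fields oppose: B = |B₁ − B₂| = 7.01×10⁻⁶ T.

B ≈ 7.01 μT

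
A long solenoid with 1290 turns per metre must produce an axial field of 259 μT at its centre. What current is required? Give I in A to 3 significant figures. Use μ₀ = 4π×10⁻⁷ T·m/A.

I ≈ 0.160 A

Inside a long solenoid B = μ₀nI with n = 1290 m⁻¹, so I = B/(μ₀n).
I = 2.59×10⁻⁴ / (4π×10⁻⁷ × 1290) = 0.160 A.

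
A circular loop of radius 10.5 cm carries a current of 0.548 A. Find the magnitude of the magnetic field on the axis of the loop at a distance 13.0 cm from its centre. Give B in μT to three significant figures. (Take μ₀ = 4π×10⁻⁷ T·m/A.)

On the axis of a circular loop, B = μ₀IR² / [2(R²+z²)^(3/2)].
R² + z² = (0.105)² + (0.13)² = 0.02792 m², and (R²+z²)^(3/2) = 4.67×10⁻³ m³.
B = (4π×10⁻⁷ × 0.548 × 0.01102) / (2 × 4.67×10⁻³) = 8.13×10⁻⁷ T.

B ≈ 0.813 μT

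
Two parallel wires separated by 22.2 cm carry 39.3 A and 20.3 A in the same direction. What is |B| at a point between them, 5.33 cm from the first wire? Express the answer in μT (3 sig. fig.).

B ≈ 123 μT

Each long wire gives B = μ₀I/(2πd). Distances are d₁ = 0.0533 m and d₂ = 0.1687 m.
B₁ = 1.47×10⁻⁴ T, B₂ = 2.41×10⁻⁵ T.
Between parallel currents the two contributions point in opposite directions, so they subtract. B = |B₁ − B₂| = |1.47×10⁻⁴ − 2.41×10⁻⁵| = 1.23×10⁻⁴ T.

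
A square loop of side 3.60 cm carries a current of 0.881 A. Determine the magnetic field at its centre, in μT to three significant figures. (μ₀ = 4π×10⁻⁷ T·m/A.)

Each side is a finite straight segment at perpendicular distance d = a/(2 tan(π/4)) = 0.018 m from the centre, with end-angles ±π/4.
One side contributes B₁ = (μ₀I/4πd)·2 sin(π/4) = 6.92×10⁻⁶ T.
All 4 sides add in the same direction: B = 4 × 6.92×10⁻⁶ = 2.77×10⁻⁵ T.

B ≈ 27.7 μT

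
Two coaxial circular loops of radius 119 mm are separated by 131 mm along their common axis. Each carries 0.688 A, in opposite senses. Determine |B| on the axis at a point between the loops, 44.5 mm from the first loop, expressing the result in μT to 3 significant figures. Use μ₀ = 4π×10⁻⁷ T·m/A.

B ≈ 1.06 μT

Each loop contributes B = μ₀IR²/[2(R²+z²)^(3/2)] on the axis, with z measured from that loop.
Loop 1 (z = 0.0445 m): B₁ = 2.99×10⁻⁶ T. Loop 2 (z = 0.0865 m): B₂ = 1.92×10⁻⁶ T.
The fields oppose: B = |B₁ − B₂| = 1.06×10⁻⁶ T.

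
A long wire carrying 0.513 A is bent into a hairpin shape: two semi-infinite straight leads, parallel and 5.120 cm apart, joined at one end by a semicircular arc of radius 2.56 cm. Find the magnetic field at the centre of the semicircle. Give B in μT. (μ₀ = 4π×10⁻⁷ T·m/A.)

The semicircular arc contributes B_arc = μ₀I·π/(4πR) = μ₀I/(4R) = 6.30×10⁻⁶ T.
Each semi-infinite lead is at perpendicular distance R = 0.0256 m from the centre, with the perpendicular foot at its near end, so it contributes μ₀I/(4πR); both point the same way, together 4.01×10⁻⁶ T.
Arc and leads all point the same direction: B = 6.30×10⁻⁶ + 4.01×10⁻⁶ = 1.03×10⁻⁵ T.

B ≈ 10.3 μT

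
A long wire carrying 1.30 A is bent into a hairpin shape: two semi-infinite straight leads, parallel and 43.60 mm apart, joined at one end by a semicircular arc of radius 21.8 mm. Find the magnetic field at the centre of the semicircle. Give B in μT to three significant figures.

The semicircular arc contributes B_arc = μ₀I·π/(4πR) = μ₀I/(4R) = 1.87×10⁻⁵ T.
Each semi-infinite lead is at perpendicular distance R = 0.0218 m from the centre, with the perpendicular foot at its near end, so it contributes μ₀I/(4πR); both point the same way, together 1.19×10⁻⁵ T.
Arc and leads all point the same direction: B = 1.87×10⁻⁵ + 1.19×10⁻⁵ = 3.07×10⁻⁵ T.

B ≈ 30.7 μT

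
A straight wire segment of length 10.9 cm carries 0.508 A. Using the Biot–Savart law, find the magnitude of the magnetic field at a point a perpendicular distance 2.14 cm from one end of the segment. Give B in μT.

For a finite straight segment, B = (μ₀I/4πd)(sinθ₁ + sinθ₂), where θ₁, θ₂ are the angles from the perpendicular to each end.
The perpendicular foot is at one end, so the two end-offsets along the wire are 0 and L = 0.109 m.
sinθ₁ = 0/√(0²+0.0214²) = 0.0000; sinθ₂ = 0.109/√(0.109²+0.0214²) = 0.9813.
B = (4π×10⁻⁷ × 0.508) / (4π × 0.0214) × (0.0000 + 0.9813) = 2.33×10⁻⁶ T.

B ≈ 2.33 μT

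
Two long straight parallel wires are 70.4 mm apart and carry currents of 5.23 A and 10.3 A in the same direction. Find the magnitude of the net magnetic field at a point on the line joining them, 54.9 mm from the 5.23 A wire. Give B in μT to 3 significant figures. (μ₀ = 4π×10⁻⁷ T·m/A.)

Each long wire gives B = μ₀I/(2πd). Distances are d₁ = 0.0549 m and d₂ = 0.0155 m.
B₁ = 1.91×10⁻⁵ T, B₂ = 1.33×10⁻⁴ T.
Between parallel currents the two contributions point in opposite directions, so they subtract. B = |B₁ − B₂| = |1.91×10⁻⁵ − 1.33×10⁻⁴| = 1.14×10⁻⁴ T.

B ≈ 114 μT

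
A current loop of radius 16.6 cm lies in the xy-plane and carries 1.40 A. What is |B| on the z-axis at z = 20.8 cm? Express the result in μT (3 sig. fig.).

B ≈ 1.29 μT

On the axis of a circular loop, B = μ₀IR² / [2(R²+z²)^(3/2)].
R² + z² = (0.166)² + (0.208)² = 0.07082 m², and (R²+z²)^(3/2) = 1.88×10⁻² m³.
B = (4π×10⁻⁷ × 1.40 × 0.02756) / (2 × 1.88×10⁻²) = 1.29×10⁻⁶ T.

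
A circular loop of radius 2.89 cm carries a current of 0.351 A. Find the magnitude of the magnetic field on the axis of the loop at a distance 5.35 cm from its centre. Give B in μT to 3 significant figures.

B ≈ 0.819 μT

On the axis of a circular loop, B = μ₀IR² / [2(R²+z²)^(3/2)].
R² + z² = (0.0289)² + (0.0535)² = 0.003697 m², and (R²+z²)^(3/2) = 2.25×10⁻⁴ m³.
B = (4π×10⁻⁷ × 0.351 × 0.0008352) / (2 × 2.25×10⁻⁴) = 8.19×10⁻⁷ T.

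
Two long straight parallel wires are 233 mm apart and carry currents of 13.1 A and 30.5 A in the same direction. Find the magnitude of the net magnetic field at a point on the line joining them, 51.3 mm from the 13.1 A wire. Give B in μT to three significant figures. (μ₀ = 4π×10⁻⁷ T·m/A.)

B ≈ 17.5 μT

Each long wire gives B = μ₀I/(2πd). Distances are d₁ = 0.0513 m and d₂ = 0.1817 m.
B₁ = 5.11×10⁻⁵ T, B₂ = 3.36×10⁻⁵ T.
Between parallel currents the two contributions point in opposite directions, so they subtract. B = |B₁ − B₂| = |5.11×10⁻⁵ − 3.36×10⁻⁵| = 1.75×10⁻⁵ T.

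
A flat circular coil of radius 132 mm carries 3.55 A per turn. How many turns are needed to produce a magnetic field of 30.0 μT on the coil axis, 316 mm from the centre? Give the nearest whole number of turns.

N = 31

For an N-turn coil, B = Nμ₀IR²/[2(R²+z²)^(3/2)]. A single turn gives B₁ = 9.68×10⁻⁷ T with R = 0.132 m, z = 0.316 m.
N = B/B₁ = 3.00×10⁻⁵ / 9.68×10⁻⁷ = 31.00.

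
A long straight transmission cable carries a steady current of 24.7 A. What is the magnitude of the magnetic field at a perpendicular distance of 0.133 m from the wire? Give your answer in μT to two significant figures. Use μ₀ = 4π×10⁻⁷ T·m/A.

For an infinitely long straight wire, B = μ₀I/(2πd).
B = (4π×10⁻⁷ × 24.7) / (2π × 0.133) = 3.71×10⁻⁵ T.

B ≈ 37 μT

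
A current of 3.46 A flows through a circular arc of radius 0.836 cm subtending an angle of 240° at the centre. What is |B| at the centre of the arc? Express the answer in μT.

The Biot–Savart field of a circular arc at its centre is B = μ₀Iφ/(4πR), with φ = 4.189 rad.
B = (4π×10⁻⁷ × 3.46 × 4.189) / (4π × 0.00836) = 1.73×10⁻⁴ T.

B ≈ 173 μT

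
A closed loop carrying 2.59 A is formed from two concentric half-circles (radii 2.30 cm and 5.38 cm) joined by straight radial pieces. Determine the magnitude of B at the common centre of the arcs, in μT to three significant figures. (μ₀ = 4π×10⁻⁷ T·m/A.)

B ≈ 20.3 μT

The radial connectors point toward the centre, so dl × r̂ = 0 and they contribute nothing.
Each semicircle gives μ₀I/(4R): inner arc 3.54×10⁻⁵ T, outer arc 1.51×10⁻⁵ T.
The two arcs carry current in opposite angular senses, so their fields oppose: B = |3.54×10⁻⁵ − 1.51×10⁻⁵| = 2.03×10⁻⁵ T.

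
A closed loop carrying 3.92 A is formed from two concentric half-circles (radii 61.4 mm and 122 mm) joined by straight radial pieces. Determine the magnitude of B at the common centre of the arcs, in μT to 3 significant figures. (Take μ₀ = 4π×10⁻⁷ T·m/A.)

The radial connectors point toward the centre, so dl × r̂ = 0 and they contribute nothing.
Each semicircle gives μ₀I/(4R): inner arc 2.01×10⁻⁵ T, outer arc 1.01×10⁻⁵ T.
The two arcs carry current in opposite angular senses, so their fields oppose: B = |2.01×10⁻⁵ − 1.01×10⁻⁵| = 9.96×10⁻⁶ T.

B ≈ 9.96 μT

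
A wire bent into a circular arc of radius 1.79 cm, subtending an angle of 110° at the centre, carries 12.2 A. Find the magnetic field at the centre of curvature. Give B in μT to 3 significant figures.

B ≈ 131 μT

The Biot–Savart field of a circular arc at its centre is B = μ₀Iφ/(4πR), with φ = 1.92 rad.
B = (4π×10⁻⁷ × 12.2 × 1.92) / (4π × 0.0179) = 1.31×10⁻⁴ T.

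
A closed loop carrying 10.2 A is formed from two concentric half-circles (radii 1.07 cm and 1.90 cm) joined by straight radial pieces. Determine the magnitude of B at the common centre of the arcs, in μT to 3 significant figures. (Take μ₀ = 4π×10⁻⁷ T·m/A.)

The radial connectors point toward the centre, so dl × r̂ = 0 and they contribute nothing.
Each semicircle gives μ₀I/(4R): inner arc 2.99×10⁻⁴ T, outer arc 1.69×10⁻⁴ T.
The two arcs carry current in opposite angular senses, so their fields oppose: B = |2.99×10⁻⁴ − 1.69×10⁻⁴| = 1.31×10⁻⁴ T.

B ≈ 131 μT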